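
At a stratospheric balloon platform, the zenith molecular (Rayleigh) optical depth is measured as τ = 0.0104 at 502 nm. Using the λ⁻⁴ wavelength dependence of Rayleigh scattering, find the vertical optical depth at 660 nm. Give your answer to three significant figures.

τ(660 nm) = τ(502 nm) × (502/660)⁴ = 0.0104 × (0.7606)⁴ = 0.0104 × 0.3347 = 0.0035.

0.00348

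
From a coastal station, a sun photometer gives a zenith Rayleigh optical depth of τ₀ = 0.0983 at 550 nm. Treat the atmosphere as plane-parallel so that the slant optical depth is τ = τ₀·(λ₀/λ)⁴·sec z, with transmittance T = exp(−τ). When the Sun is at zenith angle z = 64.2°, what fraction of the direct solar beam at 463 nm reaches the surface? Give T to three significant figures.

0.638

sec 64.2° = 2.2976.
τ = 0.0983 × (550/463)⁴ × 2.2976 = 0.0983 × 1.9913 × 2.2976 = 0.4497.
T = exp(−0.4497) = 0.6378.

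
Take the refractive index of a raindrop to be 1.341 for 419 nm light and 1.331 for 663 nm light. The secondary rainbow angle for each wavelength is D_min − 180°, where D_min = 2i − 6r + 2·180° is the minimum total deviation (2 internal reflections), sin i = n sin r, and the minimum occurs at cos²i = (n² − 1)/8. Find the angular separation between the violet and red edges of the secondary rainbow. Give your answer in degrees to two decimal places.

At 419 nm (n = 1.341): cos²i = 0.09979 → i = 71.586°, r = 45.034°, D_min = 232.966°, rainbow angle = 52.966°.
At 663 nm (n = 1.331): cos²i = 0.09645 → i = 71.907°, r = 45.575°, D_min = 230.365°, rainbow angle = 50.365°.
Angular width = |52.966° − 50.365°| = 2.601°.

2.60°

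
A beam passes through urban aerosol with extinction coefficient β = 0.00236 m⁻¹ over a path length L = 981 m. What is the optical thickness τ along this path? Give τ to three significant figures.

τ = β·L = 0.00236 × 981 = 2.3152.

2.32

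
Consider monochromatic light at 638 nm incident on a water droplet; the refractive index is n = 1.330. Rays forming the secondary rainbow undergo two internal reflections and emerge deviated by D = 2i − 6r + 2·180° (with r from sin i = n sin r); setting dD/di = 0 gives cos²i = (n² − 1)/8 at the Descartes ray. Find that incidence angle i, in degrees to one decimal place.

cos²i = (1.330² − 1)/8 = (1.76890 − 1)/8 = 0.09611.
cos i = 0.31002, so i = 71.940°.

71.9°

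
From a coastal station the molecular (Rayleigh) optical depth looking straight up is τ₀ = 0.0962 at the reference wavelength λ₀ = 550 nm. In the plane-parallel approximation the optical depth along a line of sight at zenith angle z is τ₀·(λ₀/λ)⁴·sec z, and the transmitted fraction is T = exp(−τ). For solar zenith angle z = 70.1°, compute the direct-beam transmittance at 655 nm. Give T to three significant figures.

sec 70.1° = 2.9379.
τ = 0.0962 × (550/655)⁴ × 2.9379 = 0.0962 × 0.4971 × 2.9379 = 0.1405.
T = exp(−0.1405) = 0.8689.

0.869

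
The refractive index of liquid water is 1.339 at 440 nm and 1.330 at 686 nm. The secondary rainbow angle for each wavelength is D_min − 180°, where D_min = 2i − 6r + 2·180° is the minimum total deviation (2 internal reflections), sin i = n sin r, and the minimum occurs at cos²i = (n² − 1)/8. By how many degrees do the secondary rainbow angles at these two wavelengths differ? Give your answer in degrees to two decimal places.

2.35°

At 440 nm (n = 1.339): cos²i = 0.09912 → i = 71.650°, r = 45.141°, D_min = 232.451°, rainbow angle = 52.451°.
At 686 nm (n = 1.330): cos²i = 0.09611 → i = 71.940°, r = 45.630°, D_min = 230.101°, rainbow angle = 50.101°.
Angular width = |52.451° − 50.101°| = 2.350°.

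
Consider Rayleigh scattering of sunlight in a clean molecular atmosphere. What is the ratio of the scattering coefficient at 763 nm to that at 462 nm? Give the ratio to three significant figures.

Rayleigh scattering ∝ λ⁻⁴, so the ratio of coefficients is the inverse fourth power of the wavelength ratio.
σ(763)/σ(462) = (462/763)⁴ = (0.6055)⁴ = 0.1344.

0.134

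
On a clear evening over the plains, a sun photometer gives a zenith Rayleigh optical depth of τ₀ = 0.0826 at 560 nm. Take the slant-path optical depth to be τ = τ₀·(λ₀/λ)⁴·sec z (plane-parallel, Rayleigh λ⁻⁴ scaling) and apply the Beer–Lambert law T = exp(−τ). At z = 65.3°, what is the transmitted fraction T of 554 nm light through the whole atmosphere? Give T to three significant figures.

sec 65.3° = 2.3931.
τ = 0.0826 × (560/554)⁴ × 2.3931 = 0.0826 × 1.0440 × 2.3931 = 0.2064.
T = exp(−0.2064) = 0.8135.

0.814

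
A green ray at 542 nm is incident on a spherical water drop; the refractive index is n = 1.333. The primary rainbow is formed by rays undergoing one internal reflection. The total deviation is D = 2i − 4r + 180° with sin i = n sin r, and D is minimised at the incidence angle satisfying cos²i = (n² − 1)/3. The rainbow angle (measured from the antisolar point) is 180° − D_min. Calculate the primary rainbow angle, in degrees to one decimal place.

42.1°

cos²i = (1.77689 − 1)/3 = 0.25896; i = arccos(0.50888) = 59.410°.
sin r = sin 59.410°/1.333 = 0.64579; r = 40.225°.
D_min = 2·59.410° − 4·40.225° + 180° = 137.922°.
Rainbow angle = 180° − D_min = 42.078°.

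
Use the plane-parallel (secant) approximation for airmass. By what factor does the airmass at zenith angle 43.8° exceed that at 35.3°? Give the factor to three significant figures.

1.13

X(43.8°)/X(35.3°) = sec 43.8° / sec 35.3° = cos 35.3° / cos 43.8° = 0.8161/0.7218 = 1.1308.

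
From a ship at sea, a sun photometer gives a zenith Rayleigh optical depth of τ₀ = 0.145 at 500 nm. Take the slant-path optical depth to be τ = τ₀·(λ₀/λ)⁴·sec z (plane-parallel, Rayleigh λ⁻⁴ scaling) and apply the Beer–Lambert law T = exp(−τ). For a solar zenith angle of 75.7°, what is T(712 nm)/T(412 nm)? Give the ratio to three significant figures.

Airmass: sec 75.7° = 4.0486.
τ(712 nm) = 0.145 × (500/712)⁴ × 4.0486 = 0.145 × 0.2432 × 4.0486 = 0.1428.
τ(412 nm) = 0.145 × (500/412)⁴ × 4.0486 = 0.145 × 2.1692 × 4.0486 = 1.2734.
T(712)/T(412) = exp(τ_B − τ_A) = exp(1.1306) = 3.0976.

3.10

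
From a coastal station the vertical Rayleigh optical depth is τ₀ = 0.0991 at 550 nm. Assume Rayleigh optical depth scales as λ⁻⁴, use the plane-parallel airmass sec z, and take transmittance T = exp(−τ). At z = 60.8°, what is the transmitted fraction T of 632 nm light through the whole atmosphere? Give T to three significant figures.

sec 60.8° = 2.0498.
τ = 0.0991 × (550/632)⁴ × 2.0498 = 0.0991 × 0.5736 × 2.0498 = 0.1165.
T = exp(−0.1165) = 0.8900.

0.890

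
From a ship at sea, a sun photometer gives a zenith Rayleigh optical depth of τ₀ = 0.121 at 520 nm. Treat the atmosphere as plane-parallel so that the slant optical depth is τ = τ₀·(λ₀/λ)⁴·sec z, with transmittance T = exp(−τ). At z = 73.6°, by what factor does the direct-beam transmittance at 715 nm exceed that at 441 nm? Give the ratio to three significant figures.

Airmass: sec 73.6° = 3.5418.
τ(715 nm) = 0.121 × (520/715)⁴ × 3.5418 = 0.121 × 0.2798 × 3.5418 = 0.1199.
τ(441 nm) = 0.121 × (520/441)⁴ × 3.5418 = 0.121 × 1.9331 × 3.5418 = 0.8285.
T(715)/T(441) = exp(τ_B − τ_A) = exp(0.7086) = 2.0311.

2.03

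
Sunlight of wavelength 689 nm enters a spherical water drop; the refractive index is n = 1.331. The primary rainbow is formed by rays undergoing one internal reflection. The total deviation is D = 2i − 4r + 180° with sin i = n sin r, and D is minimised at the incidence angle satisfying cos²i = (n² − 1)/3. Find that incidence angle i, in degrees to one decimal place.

59.5°

cos²i = (1.331² − 1)/3 = (1.77156 − 1)/3 = 0.25719.
cos i = 0.50714, so i = 59.527°.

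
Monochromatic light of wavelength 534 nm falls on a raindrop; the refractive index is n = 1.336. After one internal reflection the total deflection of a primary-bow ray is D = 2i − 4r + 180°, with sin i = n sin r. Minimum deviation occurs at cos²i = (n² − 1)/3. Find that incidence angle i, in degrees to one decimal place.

cos²i = (1.336² − 1)/3 = (1.78490 − 1)/3 = 0.26163.
cos i = 0.51150, so i = 59.236°.

59.2°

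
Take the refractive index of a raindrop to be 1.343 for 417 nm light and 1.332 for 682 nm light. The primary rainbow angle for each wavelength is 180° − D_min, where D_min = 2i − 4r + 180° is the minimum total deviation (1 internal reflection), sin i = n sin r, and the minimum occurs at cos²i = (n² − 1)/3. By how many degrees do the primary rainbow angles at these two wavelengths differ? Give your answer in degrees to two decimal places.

1.58°

At 417 nm (n = 1.343): cos²i = 0.26788 → i = 58.830°, r = 39.577°, D_min = 139.354°, rainbow angle = 40.646°.
At 682 nm (n = 1.332): cos²i = 0.25807 → i = 59.469°, r = 40.290°, D_min = 137.776°, rainbow angle = 42.224°.
Angular width = |40.646° − 42.224°| = 1.578°.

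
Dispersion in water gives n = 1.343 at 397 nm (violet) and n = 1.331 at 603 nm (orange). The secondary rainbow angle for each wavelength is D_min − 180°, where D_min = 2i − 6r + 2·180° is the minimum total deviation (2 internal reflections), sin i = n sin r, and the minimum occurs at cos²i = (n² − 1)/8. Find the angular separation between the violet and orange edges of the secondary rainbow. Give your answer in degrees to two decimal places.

At 397 nm (n = 1.343): cos²i = 0.10046 → i = 71.522°, r = 44.928°, D_min = 233.478°, rainbow angle = 53.478°.
At 603 nm (n = 1.331): cos²i = 0.09645 → i = 71.907°, r = 45.575°, D_min = 230.365°, rainbow angle = 50.365°.
Angular width = |53.478° − 50.365°| = 3.113°.

3.11°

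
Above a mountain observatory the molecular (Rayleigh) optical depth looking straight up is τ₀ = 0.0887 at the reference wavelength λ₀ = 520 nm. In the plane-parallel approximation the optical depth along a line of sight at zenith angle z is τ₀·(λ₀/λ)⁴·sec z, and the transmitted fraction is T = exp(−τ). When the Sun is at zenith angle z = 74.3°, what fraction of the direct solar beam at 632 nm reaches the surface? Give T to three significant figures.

sec 74.3° = 3.6955.
τ = 0.0887 × (520/632)⁴ × 3.6955 = 0.0887 × 0.4583 × 3.6955 = 0.1502.
T = exp(−0.1502) = 0.8605.

0.861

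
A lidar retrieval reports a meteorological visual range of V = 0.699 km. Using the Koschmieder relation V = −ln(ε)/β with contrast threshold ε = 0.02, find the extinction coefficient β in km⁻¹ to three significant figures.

5.60 km⁻¹

β = −ln(0.02) / V = 3.912 / 0.699 = 5.5966 km⁻¹.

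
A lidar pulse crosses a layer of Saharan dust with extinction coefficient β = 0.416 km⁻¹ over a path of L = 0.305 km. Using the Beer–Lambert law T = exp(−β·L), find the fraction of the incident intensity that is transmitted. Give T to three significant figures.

τ = β·L = 0.416 × 0.305 = 0.1269.
T = exp(−0.1269) = 0.8808.

0.881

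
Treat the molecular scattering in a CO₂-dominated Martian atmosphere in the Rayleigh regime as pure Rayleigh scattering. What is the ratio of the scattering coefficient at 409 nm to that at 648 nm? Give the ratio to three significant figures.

Rayleigh scattering ∝ λ⁻⁴, so the ratio of coefficients is the inverse fourth power of the wavelength ratio.
σ(409)/σ(648) = (648/409)⁴ = (1.5844)⁴ = 6.301.

6.30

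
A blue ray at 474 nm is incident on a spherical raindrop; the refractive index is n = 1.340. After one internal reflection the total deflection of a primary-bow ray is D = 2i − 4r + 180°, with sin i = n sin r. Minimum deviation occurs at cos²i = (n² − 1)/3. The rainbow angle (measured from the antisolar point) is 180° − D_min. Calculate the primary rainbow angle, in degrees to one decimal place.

41.1°

cos²i = (1.79560 − 1)/3 = 0.26520; i = arccos(0.51498) = 59.004°.
sin r = sin 59.004°/1.340 = 0.63971; r = 39.770°.
D_min = 2·59.004° − 4·39.770° + 180° = 138.929°.
Rainbow angle = 180° − D_min = 41.071°.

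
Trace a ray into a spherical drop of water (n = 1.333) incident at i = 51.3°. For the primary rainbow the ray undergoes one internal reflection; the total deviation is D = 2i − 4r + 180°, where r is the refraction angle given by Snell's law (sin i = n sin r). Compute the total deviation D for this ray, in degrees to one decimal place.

139.3°

sin r = sin 51.3° / 1.333 = 0.7804/1.333 = 0.5855; r = 35.84°.
D = 2·51.3° − 4·35.84° + 180° = 102.60° − 143.34° + 180° = 139.26°.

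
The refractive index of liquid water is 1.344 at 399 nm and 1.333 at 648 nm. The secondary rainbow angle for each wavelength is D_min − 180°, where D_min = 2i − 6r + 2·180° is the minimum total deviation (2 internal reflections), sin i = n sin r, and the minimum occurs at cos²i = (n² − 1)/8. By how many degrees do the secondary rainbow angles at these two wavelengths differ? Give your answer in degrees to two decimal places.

2.84°

At 399 nm (n = 1.344): cos²i = 0.10079 → i = 71.490°, r = 44.874°, D_min = 233.733°, rainbow angle = 53.733°.
At 648 nm (n = 1.333): cos²i = 0.09711 → i = 71.843°, r = 45.466°, D_min = 230.891°, rainbow angle = 50.891°.
Angular width = |53.733° − 50.891°| = 2.842°.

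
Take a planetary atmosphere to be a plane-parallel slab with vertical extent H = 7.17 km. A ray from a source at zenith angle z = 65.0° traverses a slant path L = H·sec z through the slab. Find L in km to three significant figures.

17.0 km

sec z = 1/cos 65.0° = 2.3662.
L = 7.17 × 2.3662 = 16.966 km.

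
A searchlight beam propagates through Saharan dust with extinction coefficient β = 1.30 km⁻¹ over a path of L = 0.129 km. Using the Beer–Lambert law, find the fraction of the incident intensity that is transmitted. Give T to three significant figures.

0.846

τ = β·L = 1.30 × 0.129 = 0.1677.
T = exp(−0.1677) = 0.8456.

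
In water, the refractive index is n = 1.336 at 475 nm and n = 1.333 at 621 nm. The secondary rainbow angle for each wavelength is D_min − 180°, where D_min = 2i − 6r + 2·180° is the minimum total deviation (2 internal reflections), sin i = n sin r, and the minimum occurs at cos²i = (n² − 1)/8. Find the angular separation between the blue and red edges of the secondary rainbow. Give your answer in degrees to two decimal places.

0.78°

At 475 nm (n = 1.336): cos²i = 0.09811 → i = 71.746°, r = 45.303°, D_min = 231.674°, rainbow angle = 51.674°.
At 621 nm (n = 1.333): cos²i = 0.09711 → i = 71.843°, r = 45.466°, D_min = 230.891°, rainbow angle = 50.891°.
Angular width = |51.674° − 50.891°| = 0.783°.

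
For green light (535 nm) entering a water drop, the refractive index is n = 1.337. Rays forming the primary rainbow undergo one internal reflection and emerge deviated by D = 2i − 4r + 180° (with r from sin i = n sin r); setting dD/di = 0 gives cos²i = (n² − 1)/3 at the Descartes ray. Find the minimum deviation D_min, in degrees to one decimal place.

138.5°

cos²i = (1.78757 − 1)/3 = 0.26252; i = arccos(0.51237) = 59.178°.
sin r = sin 59.178°/1.337 = 0.64231; r = 39.964°.
D_min = 2·59.178° − 4·39.964° + 180° = 138.500°.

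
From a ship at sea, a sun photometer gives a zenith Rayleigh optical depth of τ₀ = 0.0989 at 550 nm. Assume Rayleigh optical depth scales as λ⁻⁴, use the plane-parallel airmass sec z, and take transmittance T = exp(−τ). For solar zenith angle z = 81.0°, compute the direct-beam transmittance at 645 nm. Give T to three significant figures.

0.716

sec 81.0° = 6.3925.
τ = 0.0989 × (550/645)⁴ × 6.3925 = 0.0989 × 0.5287 × 6.3925 = 0.3343.
T = exp(−0.3343) = 0.7159.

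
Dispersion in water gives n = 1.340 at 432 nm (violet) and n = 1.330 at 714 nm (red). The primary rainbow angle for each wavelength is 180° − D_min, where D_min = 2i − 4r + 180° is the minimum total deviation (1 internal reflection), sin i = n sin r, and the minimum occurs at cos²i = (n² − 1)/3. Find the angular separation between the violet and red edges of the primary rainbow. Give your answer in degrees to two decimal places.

At 432 nm (n = 1.340): cos²i = 0.26520 → i = 59.004°, r = 39.770°, D_min = 138.929°, rainbow angle = 41.071°.
At 714 nm (n = 1.330): cos²i = 0.25630 → i = 59.585°, r = 40.422°, D_min = 137.484°, rainbow angle = 42.516°.
Angular width = |41.071° − 42.516°| = 1.445°.

1.45°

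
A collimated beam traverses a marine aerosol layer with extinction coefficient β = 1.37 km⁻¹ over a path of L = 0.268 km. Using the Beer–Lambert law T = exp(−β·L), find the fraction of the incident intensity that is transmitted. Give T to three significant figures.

0.693

τ = β·L = 1.37 × 0.268 = 0.3672.
T = exp(−0.3672) = 0.6927.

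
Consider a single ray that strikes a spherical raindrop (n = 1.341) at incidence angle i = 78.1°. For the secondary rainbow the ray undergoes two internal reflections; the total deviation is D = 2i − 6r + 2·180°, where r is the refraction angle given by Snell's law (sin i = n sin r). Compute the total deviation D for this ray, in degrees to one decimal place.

sin r = sin 78.1° / 1.341 = 0.9785/1.341 = 0.7297; r = 46.86°.
D = 2·78.1° − 6·46.86° + 2·180° = 156.20° − 281.16° + 360° = 235.04°.

235.0°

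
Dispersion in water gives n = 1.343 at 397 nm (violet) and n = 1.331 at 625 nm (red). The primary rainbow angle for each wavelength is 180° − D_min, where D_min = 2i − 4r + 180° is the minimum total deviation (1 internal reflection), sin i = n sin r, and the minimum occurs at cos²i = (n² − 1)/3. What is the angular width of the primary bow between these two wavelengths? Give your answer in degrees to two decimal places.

At 397 nm (n = 1.343): cos²i = 0.26788 → i = 58.830°, r = 39.577°, D_min = 139.354°, rainbow angle = 40.646°.
At 625 nm (n = 1.331): cos²i = 0.25719 → i = 59.527°, r = 40.356°, D_min = 137.630°, rainbow angle = 42.370°.
Angular width = |40.646° − 42.370°| = 1.724°.

1.72°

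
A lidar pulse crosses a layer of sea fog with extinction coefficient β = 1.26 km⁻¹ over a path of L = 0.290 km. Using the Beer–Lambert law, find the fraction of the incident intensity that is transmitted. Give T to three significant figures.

0.694

τ = β·L = 1.26 × 0.290 = 0.3654.
T = exp(−0.3654) = 0.6939.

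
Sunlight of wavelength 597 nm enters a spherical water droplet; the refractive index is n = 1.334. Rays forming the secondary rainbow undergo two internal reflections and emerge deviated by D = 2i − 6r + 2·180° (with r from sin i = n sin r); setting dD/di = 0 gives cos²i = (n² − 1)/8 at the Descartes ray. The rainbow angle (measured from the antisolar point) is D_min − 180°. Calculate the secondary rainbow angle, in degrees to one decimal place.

cos²i = (1.77956 − 1)/8 = 0.09744; i = arccos(0.31216) = 71.810°.
sin r = sin 71.810°/1.334 = 0.71217; r = 45.411°.
D_min = 2·71.810° − 6·45.411° + 360° = 231.153°.
Rainbow angle = D_min − 180° = 51.153°.

51.2°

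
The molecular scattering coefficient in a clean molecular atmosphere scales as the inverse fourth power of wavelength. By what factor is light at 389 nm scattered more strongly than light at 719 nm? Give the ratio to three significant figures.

Rayleigh scattering ∝ λ⁻⁴, so the ratio of coefficients is the inverse fourth power of the wavelength ratio.
σ(389)/σ(719) = (719/389)⁴ = (1.8483)⁴ = 11.67.

11.7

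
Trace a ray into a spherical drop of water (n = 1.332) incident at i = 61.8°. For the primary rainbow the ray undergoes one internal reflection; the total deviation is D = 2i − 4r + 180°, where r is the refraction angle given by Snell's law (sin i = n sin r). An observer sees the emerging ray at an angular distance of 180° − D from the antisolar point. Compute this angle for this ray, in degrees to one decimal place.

sin r = sin 61.8° / 1.332 = 0.8813/1.332 = 0.6616; r = 41.43°.
D = 2·61.8° − 4·41.43° + 180° = 123.60° − 165.70° + 180° = 137.90°.
Angle from antisolar point = 180° − D = 42.10°.

42.1°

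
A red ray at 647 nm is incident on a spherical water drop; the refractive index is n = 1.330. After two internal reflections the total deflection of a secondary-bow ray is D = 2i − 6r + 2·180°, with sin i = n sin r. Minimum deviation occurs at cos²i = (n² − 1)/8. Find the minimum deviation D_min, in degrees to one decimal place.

cos²i = (1.76890 − 1)/8 = 0.09611; i = arccos(0.31002) = 71.940°.
sin r = sin 71.940°/1.330 = 0.71483; r = 45.630°.
D_min = 2·71.940° − 6·45.630° + 360° = 230.101°.

230.1°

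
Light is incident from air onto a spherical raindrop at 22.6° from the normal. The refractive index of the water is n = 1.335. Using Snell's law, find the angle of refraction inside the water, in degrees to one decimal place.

Snell: sin θ_r = sin θ_i / n = sin 22.6° / 1.335 = 0.3843 / 1.335 = 0.2879.
θ_r = arcsin(0.2879) = 16.73°.

16.7°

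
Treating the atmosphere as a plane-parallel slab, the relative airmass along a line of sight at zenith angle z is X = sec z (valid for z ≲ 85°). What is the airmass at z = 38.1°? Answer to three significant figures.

X = sec z = 1/cos 38.1° = 1/0.7869 = 1.2708.

1.27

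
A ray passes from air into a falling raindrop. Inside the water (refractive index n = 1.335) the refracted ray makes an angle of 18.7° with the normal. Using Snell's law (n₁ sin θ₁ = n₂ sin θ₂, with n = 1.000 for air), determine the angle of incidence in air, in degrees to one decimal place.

25.3°

Snell: sin θ_i = n · sin θ_r = 1.335 × sin 18.7° = 1.335 × 0.3206 = 0.4280.
θ_i = arcsin(0.4280) = 25.34°.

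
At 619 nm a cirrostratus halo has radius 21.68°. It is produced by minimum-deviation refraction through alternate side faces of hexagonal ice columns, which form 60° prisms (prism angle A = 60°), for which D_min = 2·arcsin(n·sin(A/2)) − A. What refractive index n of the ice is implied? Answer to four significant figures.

1.308

Rearranging: n = sin((D_min + A)/2) / sin(A/2).
(D_min + A)/2 = (21.68° + 60°)/2 = 40.840°.
n = sin 40.840° / sin 30° = 0.6539 / 0.5000 = 1.3079.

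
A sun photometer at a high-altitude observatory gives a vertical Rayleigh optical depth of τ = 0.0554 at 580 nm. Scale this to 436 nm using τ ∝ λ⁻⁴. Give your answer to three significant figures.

τ(436 nm) = τ(580 nm) × (580/436)⁴ = 0.0554 × (1.3303)⁴ = 0.0554 × 3.1316 = 0.1735.

0.173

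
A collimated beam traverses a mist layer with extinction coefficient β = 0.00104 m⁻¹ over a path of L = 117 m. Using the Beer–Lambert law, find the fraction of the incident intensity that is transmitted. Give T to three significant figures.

τ = β·L = 0.00104 × 117 = 0.1217.
T = exp(−0.1217) = 0.8854.

0.885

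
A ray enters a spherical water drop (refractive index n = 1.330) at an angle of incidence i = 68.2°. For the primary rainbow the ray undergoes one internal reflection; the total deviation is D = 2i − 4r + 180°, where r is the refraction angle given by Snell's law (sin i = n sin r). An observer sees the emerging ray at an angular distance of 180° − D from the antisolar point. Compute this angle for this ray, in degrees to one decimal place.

40.7°

sin r = sin 68.2° / 1.330 = 0.9285/1.330 = 0.6981; r = 44.28°.
D = 2·68.2° − 4·44.28° + 180° = 136.40° − 177.10° + 180° = 139.30°.
Angle from antisolar point = 180° − D = 40.70°.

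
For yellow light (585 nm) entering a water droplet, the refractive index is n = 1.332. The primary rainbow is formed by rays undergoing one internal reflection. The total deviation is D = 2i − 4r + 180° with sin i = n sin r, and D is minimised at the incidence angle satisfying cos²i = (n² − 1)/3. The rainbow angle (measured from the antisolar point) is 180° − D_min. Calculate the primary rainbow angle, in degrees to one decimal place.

42.2°

cos²i = (1.77422 − 1)/3 = 0.25807; i = arccos(0.50801) = 59.469°.
sin r = sin 59.469°/1.332 = 0.64666; r = 40.290°.
D_min = 2·59.469° − 4·40.290° + 180° = 137.776°.
Rainbow angle = 180° − D_min = 42.224°.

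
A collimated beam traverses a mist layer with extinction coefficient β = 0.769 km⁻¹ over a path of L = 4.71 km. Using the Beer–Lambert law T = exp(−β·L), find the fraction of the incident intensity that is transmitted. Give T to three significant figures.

τ = β·L = 0.769 × 4.71 = 3.6220.
T = exp(−3.6220) = 0.0267.

0.0267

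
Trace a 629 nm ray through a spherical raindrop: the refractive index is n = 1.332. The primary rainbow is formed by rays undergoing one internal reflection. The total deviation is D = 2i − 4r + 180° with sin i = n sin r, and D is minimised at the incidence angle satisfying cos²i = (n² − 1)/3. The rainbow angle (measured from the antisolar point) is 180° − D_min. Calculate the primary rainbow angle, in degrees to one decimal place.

cos²i = (1.77422 − 1)/3 = 0.25807; i = arccos(0.50801) = 59.469°.
sin r = sin 59.469°/1.332 = 0.64666; r = 40.290°.
D_min = 2·59.469° − 4·40.290° + 180° = 137.776°.
Rainbow angle = 180° − D_min = 42.224°.

42.2°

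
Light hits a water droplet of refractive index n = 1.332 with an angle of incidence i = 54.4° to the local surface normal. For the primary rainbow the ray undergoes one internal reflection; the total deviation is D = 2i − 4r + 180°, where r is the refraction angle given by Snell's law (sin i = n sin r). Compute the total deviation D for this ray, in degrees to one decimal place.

138.3°

sin r = sin 54.4° / 1.332 = 0.8131/1.332 = 0.6104; r = 37.62°.
D = 2·54.4° − 4·37.62° + 180° = 108.80° − 150.48° + 180° = 138.32°.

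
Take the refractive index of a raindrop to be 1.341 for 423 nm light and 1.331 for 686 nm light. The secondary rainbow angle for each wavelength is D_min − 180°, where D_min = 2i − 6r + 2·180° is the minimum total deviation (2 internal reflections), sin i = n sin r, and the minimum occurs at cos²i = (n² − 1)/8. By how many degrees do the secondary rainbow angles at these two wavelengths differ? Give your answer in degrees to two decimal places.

2.60°

At 423 nm (n = 1.341): cos²i = 0.09979 → i = 71.586°, r = 45.034°, D_min = 232.966°, rainbow angle = 52.966°.
At 686 nm (n = 1.331): cos²i = 0.09645 → i = 71.907°, r = 45.575°, D_min = 230.365°, rainbow angle = 50.365°.
Angular width = |52.966° − 50.365°| = 2.601°.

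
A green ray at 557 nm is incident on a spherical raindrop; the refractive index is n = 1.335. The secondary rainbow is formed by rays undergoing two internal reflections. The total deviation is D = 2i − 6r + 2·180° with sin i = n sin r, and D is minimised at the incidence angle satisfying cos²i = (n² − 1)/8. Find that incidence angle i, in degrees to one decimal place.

cos²i = (1.335² − 1)/8 = (1.78222 − 1)/8 = 0.09778.
cos i = 0.31269, so i = 71.778°.

71.8°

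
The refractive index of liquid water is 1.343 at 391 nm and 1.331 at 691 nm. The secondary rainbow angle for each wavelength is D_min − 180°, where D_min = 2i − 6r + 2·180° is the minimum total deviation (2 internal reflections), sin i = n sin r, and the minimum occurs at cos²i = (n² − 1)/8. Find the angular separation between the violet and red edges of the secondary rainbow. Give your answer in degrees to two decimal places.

At 391 nm (n = 1.343): cos²i = 0.10046 → i = 71.522°, r = 44.928°, D_min = 233.478°, rainbow angle = 53.478°.
At 691 nm (n = 1.331): cos²i = 0.09645 → i = 71.907°, r = 45.575°, D_min = 230.365°, rainbow angle = 50.365°.
Angular width = |53.478° − 50.365°| = 3.113°.

3.11°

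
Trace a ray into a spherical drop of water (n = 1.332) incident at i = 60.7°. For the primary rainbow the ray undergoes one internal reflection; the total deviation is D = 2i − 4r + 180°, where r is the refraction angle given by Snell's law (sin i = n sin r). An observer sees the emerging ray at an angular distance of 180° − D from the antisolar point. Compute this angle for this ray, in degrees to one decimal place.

sin r = sin 60.7° / 1.332 = 0.8721/1.332 = 0.6547; r = 40.90°.
D = 2·60.7° − 4·40.90° + 180° = 121.40° − 163.59° + 180° = 137.81°.
Angle from antisolar point = 180° − D = 42.19°.

42.2°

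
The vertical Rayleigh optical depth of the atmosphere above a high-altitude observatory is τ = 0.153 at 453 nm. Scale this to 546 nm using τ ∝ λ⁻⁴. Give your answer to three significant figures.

0.0725

τ(546 nm) = τ(453 nm) × (453/546)⁴ = 0.153 × (0.8297)⁴ = 0.153 × 0.4738 = 0.0725.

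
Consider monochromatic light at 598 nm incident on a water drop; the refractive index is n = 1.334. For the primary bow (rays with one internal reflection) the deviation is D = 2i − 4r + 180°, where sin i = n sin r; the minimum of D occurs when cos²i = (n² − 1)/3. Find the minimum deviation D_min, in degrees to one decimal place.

cos²i = (1.77956 − 1)/3 = 0.25985; i = arccos(0.50976) = 59.352°.
sin r = sin 59.352°/1.334 = 0.64492; r = 40.159°.
D_min = 2·59.352° − 4·40.159° + 180° = 138.067°.

138.1°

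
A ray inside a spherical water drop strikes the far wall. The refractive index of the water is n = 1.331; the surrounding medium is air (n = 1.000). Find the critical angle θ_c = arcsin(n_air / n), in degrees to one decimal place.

48.7°

sin θ_c = n_air / n = 1.000 / 1.331 = 0.7513.
θ_c = arcsin(0.7513) = 48.70°.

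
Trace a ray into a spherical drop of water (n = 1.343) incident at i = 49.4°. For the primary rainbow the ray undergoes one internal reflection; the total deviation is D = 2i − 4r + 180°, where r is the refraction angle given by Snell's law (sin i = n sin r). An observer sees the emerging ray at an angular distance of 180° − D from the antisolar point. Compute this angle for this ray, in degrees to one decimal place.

sin r = sin 49.4° / 1.343 = 0.7593/1.343 = 0.5654; r = 34.43°.
D = 2·49.4° − 4·34.43° + 180° = 98.80° − 137.71° + 180° = 141.09°.
Angle from antisolar point = 180° − D = 38.91°.

38.9°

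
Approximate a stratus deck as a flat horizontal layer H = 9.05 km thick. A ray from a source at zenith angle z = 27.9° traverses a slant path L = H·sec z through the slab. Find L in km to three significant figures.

10.2 km

sec z = 1/cos 27.9° = 1.1315.
L = 9.05 × 1.1315 = 10.240 km.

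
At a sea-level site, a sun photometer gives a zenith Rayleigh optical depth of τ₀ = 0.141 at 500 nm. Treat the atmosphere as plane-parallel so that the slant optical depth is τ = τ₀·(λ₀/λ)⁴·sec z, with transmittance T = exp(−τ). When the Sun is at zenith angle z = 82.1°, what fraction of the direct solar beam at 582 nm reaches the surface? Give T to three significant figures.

0.572

sec 82.1° = 7.2757.
τ = 0.141 × (500/582)⁴ × 7.2757 = 0.141 × 0.5447 × 7.2757 = 0.5588.
T = exp(−0.5588) = 0.5719.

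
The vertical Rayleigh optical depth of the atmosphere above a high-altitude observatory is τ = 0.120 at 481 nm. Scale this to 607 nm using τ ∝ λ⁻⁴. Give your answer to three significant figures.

0.0473

τ(607 nm) = τ(481 nm) × (481/607)⁴ = 0.120 × (0.7924)⁴ = 0.120 × 0.3943 = 0.0473.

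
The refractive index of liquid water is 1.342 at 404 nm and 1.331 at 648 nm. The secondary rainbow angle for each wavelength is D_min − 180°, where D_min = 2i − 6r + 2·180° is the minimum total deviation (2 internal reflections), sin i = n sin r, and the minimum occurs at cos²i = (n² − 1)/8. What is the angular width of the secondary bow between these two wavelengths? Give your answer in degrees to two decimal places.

At 404 nm (n = 1.342): cos²i = 0.10012 → i = 71.554°, r = 44.981°, D_min = 233.222°, rainbow angle = 53.222°.
At 648 nm (n = 1.331): cos²i = 0.09645 → i = 71.907°, r = 45.575°, D_min = 230.365°, rainbow angle = 50.365°.
Angular width = |53.222° − 50.365°| = 2.857°.

2.86°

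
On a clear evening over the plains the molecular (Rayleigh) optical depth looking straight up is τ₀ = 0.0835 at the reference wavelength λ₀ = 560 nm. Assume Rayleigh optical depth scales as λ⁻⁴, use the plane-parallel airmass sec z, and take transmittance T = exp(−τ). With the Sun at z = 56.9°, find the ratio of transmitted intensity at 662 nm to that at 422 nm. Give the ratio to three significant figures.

Airmass: sec 56.9° = 1.8312.
τ(662 nm) = 0.0835 × (560/662)⁴ × 1.8312 = 0.0835 × 0.5121 × 1.8312 = 0.0783.
τ(422 nm) = 0.0835 × (560/422)⁴ × 1.8312 = 0.0835 × 3.1010 × 1.8312 = 0.4741.
T(662)/T(422) = exp(τ_B − τ_A) = exp(0.3959) = 1.4857.

1.49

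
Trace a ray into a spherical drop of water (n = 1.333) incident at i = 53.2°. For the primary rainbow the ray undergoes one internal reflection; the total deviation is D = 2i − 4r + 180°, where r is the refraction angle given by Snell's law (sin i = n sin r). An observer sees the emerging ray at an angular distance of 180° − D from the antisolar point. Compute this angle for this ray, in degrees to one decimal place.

sin r = sin 53.2° / 1.333 = 0.8007/1.333 = 0.6007; r = 36.92°.
D = 2·53.2° − 4·36.92° + 180° = 106.40° − 147.68° + 180° = 138.72°.
Angle from antisolar point = 180° − D = 41.28°.

41.3°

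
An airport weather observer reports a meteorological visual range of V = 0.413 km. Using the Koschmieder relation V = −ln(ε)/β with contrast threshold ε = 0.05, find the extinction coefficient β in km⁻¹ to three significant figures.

7.25 km⁻¹

β = −ln(0.05) / V = 2.996 / 0.413 = 7.2536 km⁻¹.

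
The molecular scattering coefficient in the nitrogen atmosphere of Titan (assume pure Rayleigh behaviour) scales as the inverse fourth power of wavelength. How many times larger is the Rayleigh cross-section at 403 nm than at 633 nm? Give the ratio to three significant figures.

Rayleigh scattering ∝ λ⁻⁴, so the ratio of coefficients is the inverse fourth power of the wavelength ratio.
σ(403)/σ(633) = (633/403)⁴ = (1.5707)⁴ = 6.087.

6.09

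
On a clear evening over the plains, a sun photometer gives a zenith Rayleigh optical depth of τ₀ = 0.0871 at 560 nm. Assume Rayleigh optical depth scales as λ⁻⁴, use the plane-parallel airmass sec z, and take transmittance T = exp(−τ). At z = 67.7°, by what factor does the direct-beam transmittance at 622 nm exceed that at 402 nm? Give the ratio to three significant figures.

2.04

Airmass: sec 67.7° = 2.6354.
τ(622 nm) = 0.0871 × (560/622)⁴ × 2.6354 = 0.0871 × 0.6570 × 2.6354 = 0.1508.
τ(402 nm) = 0.0871 × (560/402)⁴ × 2.6354 = 0.0871 × 3.7657 × 2.6354 = 0.8644.
T(622)/T(402) = exp(τ_B − τ_A) = exp(0.7136) = 2.0413.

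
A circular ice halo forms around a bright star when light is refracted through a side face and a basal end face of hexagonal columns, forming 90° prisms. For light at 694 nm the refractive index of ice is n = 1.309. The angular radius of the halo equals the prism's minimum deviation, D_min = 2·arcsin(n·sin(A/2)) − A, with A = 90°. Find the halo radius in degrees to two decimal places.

n·sin(A/2) = 1.309 × sin 45° = 1.309 × 0.7071 = 0.9256.
D_min = 2·arcsin(0.9256) − 90° = 2 × 67.759° − 90° = 45.519°.

45.52°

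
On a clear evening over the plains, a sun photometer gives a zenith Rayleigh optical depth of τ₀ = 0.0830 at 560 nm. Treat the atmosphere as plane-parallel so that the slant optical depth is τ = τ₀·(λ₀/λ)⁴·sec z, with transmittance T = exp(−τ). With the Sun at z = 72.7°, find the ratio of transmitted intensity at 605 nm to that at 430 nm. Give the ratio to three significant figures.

1.82

Airmass: sec 72.7° = 3.3628.
τ(605 nm) = 0.0830 × (560/605)⁴ × 3.3628 = 0.0830 × 0.7341 × 3.3628 = 0.2049.
τ(430 nm) = 0.0830 × (560/430)⁴ × 3.3628 = 0.0830 × 2.8766 × 3.3628 = 0.8029.
T(605)/T(430) = exp(τ_B − τ_A) = exp(0.5980) = 1.8185.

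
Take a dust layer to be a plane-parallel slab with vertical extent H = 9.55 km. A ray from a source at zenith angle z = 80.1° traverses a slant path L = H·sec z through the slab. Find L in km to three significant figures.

sec z = 1/cos 80.1° = 5.8164.
L = 9.55 × 5.8164 = 55.546 km.

55.5 km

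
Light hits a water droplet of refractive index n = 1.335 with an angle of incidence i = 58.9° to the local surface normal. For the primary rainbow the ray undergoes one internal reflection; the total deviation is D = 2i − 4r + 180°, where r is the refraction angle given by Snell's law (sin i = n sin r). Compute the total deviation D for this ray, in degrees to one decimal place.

sin r = sin 58.9° / 1.335 = 0.8563/1.335 = 0.6414; r = 39.90°.
D = 2·58.9° − 4·39.90° + 180° = 117.80° − 159.58° + 180° = 138.22°.

138.2°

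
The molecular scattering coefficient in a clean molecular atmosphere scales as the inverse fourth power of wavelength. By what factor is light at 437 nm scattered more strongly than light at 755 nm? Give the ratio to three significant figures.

Rayleigh scattering ∝ λ⁻⁴, so the ratio of coefficients is the inverse fourth power of the wavelength ratio.
σ(437)/σ(755) = (755/437)⁴ = (1.7277)⁴ = 8.91.

8.91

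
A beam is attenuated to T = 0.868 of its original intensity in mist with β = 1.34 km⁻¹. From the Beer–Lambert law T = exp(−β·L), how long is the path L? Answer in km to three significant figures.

0.106 km

Beer–Lambert: T = exp(−βL) ⇒ L = −ln(T)/β = −ln(0.868)/1.34 = 0.1416/1.34 = 0.1056 km.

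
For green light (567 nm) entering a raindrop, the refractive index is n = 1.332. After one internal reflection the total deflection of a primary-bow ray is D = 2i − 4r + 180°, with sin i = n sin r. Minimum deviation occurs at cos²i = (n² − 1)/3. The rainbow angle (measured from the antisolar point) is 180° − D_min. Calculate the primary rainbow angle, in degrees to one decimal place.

42.2°

cos²i = (1.77422 − 1)/3 = 0.25807; i = arccos(0.50801) = 59.469°.
sin r = sin 59.469°/1.332 = 0.64666; r = 40.290°.
D_min = 2·59.469° − 4·40.290° + 180° = 137.776°.
Rainbow angle = 180° − D_min = 42.224°.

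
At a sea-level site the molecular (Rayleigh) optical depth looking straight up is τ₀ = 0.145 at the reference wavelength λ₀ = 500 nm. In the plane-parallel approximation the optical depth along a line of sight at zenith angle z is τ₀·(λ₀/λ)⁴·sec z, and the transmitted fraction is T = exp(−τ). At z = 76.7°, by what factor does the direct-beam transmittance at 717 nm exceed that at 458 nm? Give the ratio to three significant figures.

2.11

Airmass: sec 76.7° = 4.3469.
τ(717 nm) = 0.145 × (500/717)⁴ × 4.3469 = 0.145 × 0.2365 × 4.3469 = 0.1491.
τ(458 nm) = 0.145 × (500/458)⁴ × 4.3469 = 0.145 × 1.4204 × 4.3469 = 0.8953.
T(717)/T(458) = exp(τ_B − τ_A) = exp(0.7462) = 2.1090.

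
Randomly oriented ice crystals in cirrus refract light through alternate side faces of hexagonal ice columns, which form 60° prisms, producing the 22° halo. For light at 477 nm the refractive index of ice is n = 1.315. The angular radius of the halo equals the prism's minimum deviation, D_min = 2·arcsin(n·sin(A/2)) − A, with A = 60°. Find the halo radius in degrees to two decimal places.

n·sin(A/2) = 1.315 × sin 30° = 1.315 × 0.5000 = 0.6575.
D_min = 2·arcsin(0.6575) − 60° = 2 × 41.109° − 60° = 22.219°.

22.22°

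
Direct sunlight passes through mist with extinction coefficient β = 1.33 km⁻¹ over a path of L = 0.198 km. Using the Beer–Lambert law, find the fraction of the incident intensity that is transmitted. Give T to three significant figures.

τ = β·L = 1.33 × 0.198 = 0.2633.
T = exp(−0.2633) = 0.7685.

0.768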